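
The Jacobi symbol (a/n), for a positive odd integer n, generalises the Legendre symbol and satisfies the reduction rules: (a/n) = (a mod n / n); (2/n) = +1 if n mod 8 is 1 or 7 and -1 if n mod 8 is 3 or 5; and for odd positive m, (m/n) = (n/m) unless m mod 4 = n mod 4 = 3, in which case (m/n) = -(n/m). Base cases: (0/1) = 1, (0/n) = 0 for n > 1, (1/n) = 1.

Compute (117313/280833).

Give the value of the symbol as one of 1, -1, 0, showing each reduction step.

0

flip (117313/280833) -> (280833/117313): both odd, 117313 mod 4 = 1, 280833 mod 4 = 1, so the flip contributes +1; sign now +1
(280833/117313): 280833 mod 117313 = 46207, so (280833/117313) = (46207/117313)
flip (46207/117313) -> (117313/46207): both odd, 46207 mod 4 = 3, 117313 mod 4 = 1, so the flip contributes +1; sign now +1
(117313/46207): 117313 mod 46207 = 24899, so (117313/46207) = (24899/46207)
flip (24899/46207) -> (46207/24899): both odd, 24899 mod 4 = 3, 46207 mod 4 = 3, so the flip contributes -1; sign now -1
(46207/24899): 46207 mod 24899 = 21308, so (46207/24899) = (21308/24899)
factor out 2^2: 21308 = 2^2·5327; with 24899 mod 8 = 3, (2/24899) = -1; sign now -1; continue with (5327/24899)
flip (5327/24899) -> (24899/5327): both odd, 5327 mod 4 = 3, 24899 mod 4 = 3, so the flip contributes -1; sign now +1
(24899/5327): 24899 mod 5327 = 3591, so (24899/5327) = (3591/5327)
flip (3591/5327) -> (5327/3591): both odd, 3591 mod 4 = 3, 5327 mod 4 = 3, so the flip contributes -1; sign now -1
(5327/3591): 5327 mod 3591 = 1736, so (5327/3591) = (1736/3591)
factor out 2^3: 1736 = 2^3·217; with 3591 mod 8 = 7, (2/3591) = +1; sign now -1; continue with (217/3591)
flip (217/3591) -> (3591/217): both odd, 217 mod 4 = 1, 3591 mod 4 = 3, so the flip contributes +1; sign now -1
(3591/217): 3591 mod 217 = 119, so (3591/217) = (119/217)
flip (119/217) -> (217/119): both odd, 119 mod 4 = 3, 217 mod 4 = 1, so the flip contributes +1; sign now -1
(217/119): 217 mod 119 = 98, so (217/119) = (98/119)
factor out 2^1: 98 = 2^1·49; with 119 mod 8 = 7, (2/119) = +1; sign now -1; continue with (49/119)
flip (49/119) -> (119/49): both odd, 49 mod 4 = 1, 119 mod 4 = 3, so the flip contributes +1; sign now -1
(119/49): 119 mod 49 = 21, so (119/49) = (21/49)
flip (21/49) -> (49/21): both odd, 21 mod 4 = 1, 49 mod 4 = 1, so the flip contributes +1; sign now -1
(49/21): 49 mod 21 = 7, so (49/21) = (7/21)
flip (7/21) -> (21/7): both odd, 7 mod 4 = 3, 21 mod 4 = 1, so the flip contributes +1; sign now -1
(21/7): 21 mod 7 = 0, so (21/7) = (0/7)
reached (0/7); gcd(a, n) > 1, so (0/7) = 0 and the symbol is 0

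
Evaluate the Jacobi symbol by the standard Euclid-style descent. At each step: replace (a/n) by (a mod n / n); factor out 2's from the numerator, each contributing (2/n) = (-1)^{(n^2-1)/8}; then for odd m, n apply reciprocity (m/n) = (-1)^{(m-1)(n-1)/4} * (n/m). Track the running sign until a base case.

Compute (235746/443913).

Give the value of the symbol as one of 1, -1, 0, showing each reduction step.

0

factor out 2^1: 235746 = 2^1·117873; with 443913 mod 8 = 1, (2/443913) = +1; sign now +1; continue with (117873/443913)
flip (117873/443913) -> (443913/117873): both odd, 117873 mod 4 = 1, 443913 mod 4 = 1, so the flip contributes +1; sign now +1
(443913/117873): 443913 mod 117873 = 90294, so (443913/117873) = (90294/117873)
factor out 2^1: 90294 = 2^1·45147; with 117873 mod 8 = 1, (2/117873) = +1; sign now +1; continue with (45147/117873)
flip (45147/117873) -> (117873/45147): both odd, 45147 mod 4 = 3, 117873 mod 4 = 1, so the flip contributes +1; sign now +1
(117873/45147): 117873 mod 45147 = 27579, so (117873/45147) = (27579/45147)
flip (27579/45147) -> (45147/27579): both odd, 27579 mod 4 = 3, 45147 mod 4 = 3, so the flip contributes -1; sign now -1
(45147/27579): 45147 mod 27579 = 17568, so (45147/27579) = (17568/27579)
factor out 2^5: 17568 = 2^5·549; with 27579 mod 8 = 3, (2/27579) = -1; sign now +1; continue with (549/27579)
flip (549/27579) -> (27579/549): both odd, 549 mod 4 = 1, 27579 mod 4 = 3, so the flip contributes +1; sign now +1
(27579/549): 27579 mod 549 = 129, so (27579/549) = (129/549)
flip (129/549) -> (549/129): both odd, 129 mod 4 = 1, 549 mod 4 = 1, so the flip contributes +1; sign now +1
(549/129): 549 mod 129 = 33, so (549/129) = (33/129)
flip (33/129) -> (129/33): both odd, 33 mod 4 = 1, 129 mod 4 = 1, so the flip contributes +1; sign now +1
(129/33): 129 mod 33 = 30, so (129/33) = (30/33)
factor out 2^1: 30 = 2^1·15; with 33 mod 8 = 1, (2/33) = +1; sign now +1; continue with (15/33)
flip (15/33) -> (33/15): both odd, 15 mod 4 = 3, 33 mod 4 = 1, so the flip contributes +1; sign now +1
(33/15): 33 mod 15 = 3, so (33/15) = (3/15)
flip (3/15) -> (15/3): both odd, 3 mod 4 = 3, 15 mod 4 = 3, so the flip contributes -1; sign now -1
(15/3): 15 mod 3 = 0, so (15/3) = (0/3)
reached (0/3); gcd(a, n) > 1, so (0/3) = 0 and the symbol is 0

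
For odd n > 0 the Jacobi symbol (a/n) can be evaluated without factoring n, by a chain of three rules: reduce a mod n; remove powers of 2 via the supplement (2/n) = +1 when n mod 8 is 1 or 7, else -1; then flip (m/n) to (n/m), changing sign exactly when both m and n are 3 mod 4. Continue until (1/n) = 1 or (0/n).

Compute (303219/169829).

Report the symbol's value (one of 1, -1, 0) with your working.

(303219/169829) = (133390/169829)   [reduce mod 169829]
133390 = 2^1·66695; (2/169829) = -1 since 169829 mod 8 = 5, so (133390/169829) = (-1)^1·(66695/169829); sign now -1
reciprocity: (66695/169829) = +1·(169829/66695) since 66695 mod 4 = 3, 169829 mod 4 = 1; sign now -1
(169829/66695) = (36439/66695)   [reduce mod 66695]
reciprocity: (36439/66695) = -1·(66695/36439) since 36439 mod 4 = 3, 66695 mod 4 = 3; sign now +1
(66695/36439) = (30256/36439)   [reduce mod 36439]
30256 = 2^4·1891; (2/36439) = +1 since 36439 mod 8 = 7, so (30256/36439) = (+1)^4·(1891/36439); sign now +1
reciprocity: (1891/36439) = -1·(36439/1891) since 1891 mod 4 = 3, 36439 mod 4 = 3; sign now -1
(36439/1891) = (510/1891)   [reduce mod 1891]
510 = 2^1·255; (2/1891) = -1 since 1891 mod 8 = 3, so (510/1891) = (-1)^1·(255/1891); sign now +1
reciprocity: (255/1891) = -1·(1891/255) since 255 mod 4 = 3, 1891 mod 4 = 3; sign now -1
(1891/255) = (106/255)   [reduce mod 255]
106 = 2^1·53; (2/255) = +1 since 255 mod 8 = 7, so (106/255) = (+1)^1·(53/255); sign now -1
reciprocity: (53/255) = +1·(255/53) since 53 mod 4 = 1, 255 mod 4 = 3; sign now -1
(255/53) = (43/53)   [reduce mod 53]
reciprocity: (43/53) = +1·(53/43) since 43 mod 4 = 3, 53 mod 4 = 1; sign now -1
(53/43) = (10/43)   [reduce mod 43]
10 = 2^1·5; (2/43) = -1 since 43 mod 8 = 3, so (10/43) = (-1)^1·(5/43); sign now +1
reciprocity: (5/43) = +1·(43/5) since 5 mod 4 = 1, 43 mod 4 = 3; sign now +1
(43/5) = (3/5)   [reduce mod 5]
reciprocity: (3/5) = +1·(5/3) since 3 mod 4 = 3, 5 mod 4 = 1; sign now +1
(5/3) = (2/3)   [reduce mod 3]
2 = 2^1·1; (2/3) = -1 since 3 mod 8 = 3, so (2/3) = (-1)^1·(1/3); sign now -1
(1/3) = 1; final value = sign = -1

-1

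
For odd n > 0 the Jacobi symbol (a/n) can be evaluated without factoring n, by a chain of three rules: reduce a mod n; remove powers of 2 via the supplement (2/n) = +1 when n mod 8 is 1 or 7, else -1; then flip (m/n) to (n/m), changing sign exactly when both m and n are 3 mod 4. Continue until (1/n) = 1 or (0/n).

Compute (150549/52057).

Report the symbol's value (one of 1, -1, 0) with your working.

1

(150549/52057) = (46435/52057)   [reduce mod 52057]
reciprocity: (46435/52057) = +1·(52057/46435) since 46435 mod 4 = 3, 52057 mod 4 = 1; sign now +1
(52057/46435) = (5622/46435)   [reduce mod 46435]
5622 = 2^1·2811; (2/46435) = -1 since 46435 mod 8 = 3, so (5622/46435) = (-1)^1·(2811/46435); sign now -1
reciprocity: (2811/46435) = -1·(46435/2811) since 2811 mod 4 = 3, 46435 mod 4 = 3; sign now +1
(46435/2811) = (1459/2811)   [reduce mod 2811]
reciprocity: (1459/2811) = -1·(2811/1459) since 1459 mod 4 = 3, 2811 mod 4 = 3; sign now -1
(2811/1459) = (1352/1459)   [reduce mod 1459]
1352 = 2^3·169; (2/1459) = -1 since 1459 mod 8 = 3, so (1352/1459) = (-1)^3·(169/1459); sign now +1
reciprocity: (169/1459) = +1·(1459/169) since 169 mod 4 = 1, 1459 mod 4 = 3; sign now +1
(1459/169) = (107/169)   [reduce mod 169]
reciprocity: (107/169) = +1·(169/107) since 107 mod 4 = 3, 169 mod 4 = 1; sign now +1
(169/107) = (62/107)   [reduce mod 107]
62 = 2^1·31; (2/107) = -1 since 107 mod 8 = 3, so (62/107) = (-1)^1·(31/107); sign now -1
reciprocity: (31/107) = -1·(107/31) since 31 mod 4 = 3, 107 mod 4 = 3; sign now +1
(107/31) = (14/31)   [reduce mod 31]
14 = 2^1·7; (2/31) = +1 since 31 mod 8 = 7, so (14/31) = (+1)^1·(7/31); sign now +1
reciprocity: (7/31) = -1·(31/7) since 7 mod 4 = 3, 31 mod 4 = 3; sign now -1
(31/7) = (3/7)   [reduce mod 7]
reciprocity: (3/7) = -1·(7/3) since 3 mod 4 = 3, 7 mod 4 = 3; sign now +1
(7/3) = (1/3)   [reduce mod 3]
(1/3) = 1; final value = sign = +1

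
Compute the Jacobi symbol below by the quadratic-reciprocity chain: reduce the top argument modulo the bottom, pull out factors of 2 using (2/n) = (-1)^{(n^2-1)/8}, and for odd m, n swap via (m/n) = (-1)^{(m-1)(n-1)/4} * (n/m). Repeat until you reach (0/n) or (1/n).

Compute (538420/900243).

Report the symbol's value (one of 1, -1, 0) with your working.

-1

538420 = 2^2·134605; (2/900243) = -1 since 900243 mod 8 = 3, so (538420/900243) = (-1)^2·(134605/900243); sign now +1
reciprocity: (134605/900243) = +1·(900243/134605) since 134605 mod 4 = 1, 900243 mod 4 = 3; sign now +1
(900243/134605) = (92613/134605)   [reduce mod 134605]
reciprocity: (92613/134605) = +1·(134605/92613) since 92613 mod 4 = 1, 134605 mod 4 = 1; sign now +1
(134605/92613) = (41992/92613)   [reduce mod 92613]
41992 = 2^3·5249; (2/92613) = -1 since 92613 mod 8 = 5, so (41992/92613) = (-1)^3·(5249/92613); sign now -1
reciprocity: (5249/92613) = +1·(92613/5249) since 5249 mod 4 = 1, 92613 mod 4 = 1; sign now -1
(92613/5249) = (3380/5249)   [reduce mod 5249]
3380 = 2^2·845; (2/5249) = +1 since 5249 mod 8 = 1, so (3380/5249) = (+1)^2·(845/5249); sign now -1
reciprocity: (845/5249) = +1·(5249/845) since 845 mod 4 = 1, 5249 mod 4 = 1; sign now -1
(5249/845) = (179/845)   [reduce mod 845]
reciprocity: (179/845) = +1·(845/179) since 179 mod 4 = 3, 845 mod 4 = 1; sign now -1
(845/179) = (129/179)   [reduce mod 179]
reciprocity: (129/179) = +1·(179/129) since 129 mod 4 = 1, 179 mod 4 = 3; sign now -1
(179/129) = (50/129)   [reduce mod 129]
50 = 2^1·25; (2/129) = +1 since 129 mod 8 = 1, so (50/129) = (+1)^1·(25/129); sign now -1
reciprocity: (25/129) = +1·(129/25) since 25 mod 4 = 1, 129 mod 4 = 1; sign now -1
(129/25) = (4/25)   [reduce mod 25]
4 = 2^2·1; (2/25) = +1 since 25 mod 8 = 1, so (4/25) = (+1)^2·(1/25); sign now -1
(1/25) = 1; final value = sign = -1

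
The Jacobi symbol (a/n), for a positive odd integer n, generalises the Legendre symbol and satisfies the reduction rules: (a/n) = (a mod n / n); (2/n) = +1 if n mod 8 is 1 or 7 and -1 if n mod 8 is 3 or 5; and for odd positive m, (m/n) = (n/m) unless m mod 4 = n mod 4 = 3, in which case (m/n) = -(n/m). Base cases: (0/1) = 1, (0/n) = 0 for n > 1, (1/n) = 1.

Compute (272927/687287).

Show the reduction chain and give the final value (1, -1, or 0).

-1

reciprocity: (272927/687287) = -1·(687287/272927) since 272927 mod 4 = 3, 687287 mod 4 = 3; sign now -1
(687287/272927) = (141433/272927)   [reduce mod 272927]
reciprocity: (141433/272927) = +1·(272927/141433) since 141433 mod 4 = 1, 272927 mod 4 = 3; sign now -1
(272927/141433) = (131494/141433)   [reduce mod 141433]
131494 = 2^1·65747; (2/141433) = +1 since 141433 mod 8 = 1, so (131494/141433) = (+1)^1·(65747/141433); sign now -1
reciprocity: (65747/141433) = +1·(141433/65747) since 65747 mod 4 = 3, 141433 mod 4 = 1; sign now -1
(141433/65747) = (9939/65747)   [reduce mod 65747]
reciprocity: (9939/65747) = -1·(65747/9939) since 9939 mod 4 = 3, 65747 mod 4 = 3; sign now +1
(65747/9939) = (6113/9939)   [reduce mod 9939]
reciprocity: (6113/9939) = +1·(9939/6113) since 6113 mod 4 = 1, 9939 mod 4 = 3; sign now +1
(9939/6113) = (3826/6113)   [reduce mod 6113]
3826 = 2^1·1913; (2/6113) = +1 since 6113 mod 8 = 1, so (3826/6113) = (+1)^1·(1913/6113); sign now +1
reciprocity: (1913/6113) = +1·(6113/1913) since 1913 mod 4 = 1, 6113 mod 4 = 1; sign now +1
(6113/1913) = (374/1913)   [reduce mod 1913]
374 = 2^1·187; (2/1913) = +1 since 1913 mod 8 = 1, so (374/1913) = (+1)^1·(187/1913); sign now +1
reciprocity: (187/1913) = +1·(1913/187) since 187 mod 4 = 3, 1913 mod 4 = 1; sign now +1
(1913/187) = (43/187)   [reduce mod 187]
reciprocity: (43/187) = -1·(187/43) since 43 mod 4 = 3, 187 mod 4 = 3; sign now -1
(187/43) = (15/43)   [reduce mod 43]
reciprocity: (15/43) = -1·(43/15) since 15 mod 4 = 3, 43 mod 4 = 3; sign now +1
(43/15) = (13/15)   [reduce mod 15]
reciprocity: (13/15) = +1·(15/13) since 13 mod 4 = 1, 15 mod 4 = 3; sign now +1
(15/13) = (2/13)   [reduce mod 13]
2 = 2^1·1; (2/13) = -1 since 13 mod 8 = 5, so (2/13) = (-1)^1·(1/13); sign now -1
(1/13) = 1; final value = sign = -1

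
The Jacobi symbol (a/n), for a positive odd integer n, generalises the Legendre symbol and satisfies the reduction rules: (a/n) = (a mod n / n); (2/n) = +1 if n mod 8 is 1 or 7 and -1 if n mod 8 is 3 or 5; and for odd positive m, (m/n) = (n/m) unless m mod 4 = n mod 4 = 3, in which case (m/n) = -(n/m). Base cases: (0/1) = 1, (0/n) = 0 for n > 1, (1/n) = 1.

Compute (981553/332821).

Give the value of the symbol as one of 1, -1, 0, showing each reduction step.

-1

(981553/332821): 981553 mod 332821 = 315911, so (981553/332821) = (315911/332821)
flip (315911/332821) -> (332821/315911): both odd, 315911 mod 4 = 3, 332821 mod 4 = 1, so the flip contributes +1; sign now +1
(332821/315911): 332821 mod 315911 = 16910, so (332821/315911) = (16910/315911)
factor out 2^1: 16910 = 2^1·8455; with 315911 mod 8 = 7, (2/315911) = +1; sign now +1; continue with (8455/315911)
flip (8455/315911) -> (315911/8455): both odd, 8455 mod 4 = 3, 315911 mod 4 = 3, so the flip contributes -1; sign now -1
(315911/8455): 315911 mod 8455 = 3076, so (315911/8455) = (3076/8455)
factor out 2^2: 3076 = 2^2·769; with 8455 mod 8 = 7, (2/8455) = +1; sign now -1; continue with (769/8455)
flip (769/8455) -> (8455/769): both odd, 769 mod 4 = 1, 8455 mod 4 = 3, so the flip contributes +1; sign now -1
(8455/769): 8455 mod 769 = 765, so (8455/769) = (765/769)
flip (765/769) -> (769/765): both odd, 765 mod 4 = 1, 769 mod 4 = 1, so the flip contributes +1; sign now -1
(769/765): 769 mod 765 = 4, so (769/765) = (4/765)
factor out 2^2: 4 = 2^2·1; with 765 mod 8 = 5, (2/765) = -1; sign now -1; continue with (1/765)
reached (1/765) = 1, so the symbol is -1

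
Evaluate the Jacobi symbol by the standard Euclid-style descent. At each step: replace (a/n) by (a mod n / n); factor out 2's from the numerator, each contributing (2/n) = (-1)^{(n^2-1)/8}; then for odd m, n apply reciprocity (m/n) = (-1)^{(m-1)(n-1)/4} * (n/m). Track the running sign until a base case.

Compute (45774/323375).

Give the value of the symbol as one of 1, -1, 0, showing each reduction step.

1

45774 = 2^1·22887; (2/323375) = +1 since 323375 mod 8 = 7, so (45774/323375) = (+1)^1·(22887/323375); sign now +1
reciprocity: (22887/323375) = -1·(323375/22887) since 22887 mod 4 = 3, 323375 mod 4 = 3; sign now -1
(323375/22887) = (2957/22887)   [reduce mod 22887]
reciprocity: (2957/22887) = +1·(22887/2957) since 2957 mod 4 = 1, 22887 mod 4 = 3; sign now -1
(22887/2957) = (2188/2957)   [reduce mod 2957]
2188 = 2^2·547; (2/2957) = -1 since 2957 mod 8 = 5, so (2188/2957) = (-1)^2·(547/2957); sign now -1
reciprocity: (547/2957) = +1·(2957/547) since 547 mod 4 = 3, 2957 mod 4 = 1; sign now -1
(2957/547) = (222/547)   [reduce mod 547]
222 = 2^1·111; (2/547) = -1 since 547 mod 8 = 3, so (222/547) = (-1)^1·(111/547); sign now +1
reciprocity: (111/547) = -1·(547/111) since 111 mod 4 = 3, 547 mod 4 = 3; sign now -1
(547/111) = (103/111)   [reduce mod 111]
reciprocity: (103/111) = -1·(111/103) since 103 mod 4 = 3, 111 mod 4 = 3; sign now +1
(111/103) = (8/103)   [reduce mod 103]
8 = 2^3·1; (2/103) = +1 since 103 mod 8 = 7, so (8/103) = (+1)^3·(1/103); sign now +1
(1/103) = 1; final value = sign = +1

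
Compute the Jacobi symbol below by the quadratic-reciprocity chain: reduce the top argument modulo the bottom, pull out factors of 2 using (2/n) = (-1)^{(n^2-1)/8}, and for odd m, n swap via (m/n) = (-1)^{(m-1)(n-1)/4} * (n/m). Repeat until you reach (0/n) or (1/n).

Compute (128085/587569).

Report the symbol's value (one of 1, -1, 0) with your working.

flip (128085/587569) -> (587569/128085): both odd, 128085 mod 4 = 1, 587569 mod 4 = 1, so the flip contributes +1; sign now +1
(587569/128085): 587569 mod 128085 = 75229, so (587569/128085) = (75229/128085)
flip (75229/128085) -> (128085/75229): both odd, 75229 mod 4 = 1, 128085 mod 4 = 1, so the flip contributes +1; sign now +1
(128085/75229): 128085 mod 75229 = 52856, so (128085/75229) = (52856/75229)
factor out 2^3: 52856 = 2^3·6607; with 75229 mod 8 = 5, (2/75229) = -1; sign now -1; continue with (6607/75229)
flip (6607/75229) -> (75229/6607): both odd, 6607 mod 4 = 3, 75229 mod 4 = 1, so the flip contributes +1; sign now -1
(75229/6607): 75229 mod 6607 = 2552, so (75229/6607) = (2552/6607)
factor out 2^3: 2552 = 2^3·319; with 6607 mod 8 = 7, (2/6607) = +1; sign now -1; continue with (319/6607)
flip (319/6607) -> (6607/319): both odd, 319 mod 4 = 3, 6607 mod 4 = 3, so the flip contributes -1; sign now +1
(6607/319): 6607 mod 319 = 227, so (6607/319) = (227/319)
flip (227/319) -> (319/227): both odd, 227 mod 4 = 3, 319 mod 4 = 3, so the flip contributes -1; sign now -1
(319/227): 319 mod 227 = 92, so (319/227) = (92/227)
factor out 2^2: 92 = 2^2·23; with 227 mod 8 = 3, (2/227) = -1; sign now -1; continue with (23/227)
flip (23/227) -> (227/23): both odd, 23 mod 4 = 3, 227 mod 4 = 3, so the flip contributes -1; sign now +1
(227/23): 227 mod 23 = 20, so (227/23) = (20/23)
factor out 2^2: 20 = 2^2·5; with 23 mod 8 = 7, (2/23) = +1; sign now +1; continue with (5/23)
flip (5/23) -> (23/5): both odd, 5 mod 4 = 1, 23 mod 4 = 3, so the flip contributes +1; sign now +1
(23/5): 23 mod 5 = 3, so (23/5) = (3/5)
flip (3/5) -> (5/3): both odd, 3 mod 4 = 3, 5 mod 4 = 1, so the flip contributes +1; sign now +1
(5/3): 5 mod 3 = 2, so (5/3) = (2/3)
factor out 2^1: 2 = 2^1·1; with 3 mod 8 = 3, (2/3) = -1; sign now -1; continue with (1/3)
reached (1/3) = 1, so the symbol is -1

-1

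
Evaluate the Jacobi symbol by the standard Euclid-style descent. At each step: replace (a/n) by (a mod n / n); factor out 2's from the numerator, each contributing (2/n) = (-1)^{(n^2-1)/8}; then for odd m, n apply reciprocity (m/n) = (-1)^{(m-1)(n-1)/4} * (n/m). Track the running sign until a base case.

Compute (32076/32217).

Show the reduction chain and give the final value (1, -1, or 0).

factor out 2^2: 32076 = 2^2·8019; with 32217 mod 8 = 1, (2/32217) = +1; sign now +1; continue with (8019/32217)
flip (8019/32217) -> (32217/8019): both odd, 8019 mod 4 = 3, 32217 mod 4 = 1, so the flip contributes +1; sign now +1
(32217/8019): 32217 mod 8019 = 141, so (32217/8019) = (141/8019)
flip (141/8019) -> (8019/141): both odd, 141 mod 4 = 1, 8019 mod 4 = 3, so the flip contributes +1; sign now +1
(8019/141): 8019 mod 141 = 123, so (8019/141) = (123/141)
flip (123/141) -> (141/123): both odd, 123 mod 4 = 3, 141 mod 4 = 1, so the flip contributes +1; sign now +1
(141/123): 141 mod 123 = 18, so (141/123) = (18/123)
factor out 2^1: 18 = 2^1·9; with 123 mod 8 = 3, (2/123) = -1; sign now -1; continue with (9/123)
flip (9/123) -> (123/9): both odd, 9 mod 4 = 1, 123 mod 4 = 3, so the flip contributes +1; sign now -1
(123/9): 123 mod 9 = 6, so (123/9) = (6/9)
factor out 2^1: 6 = 2^1·3; with 9 mod 8 = 1, (2/9) = +1; sign now -1; continue with (3/9)
flip (3/9) -> (9/3): both odd, 3 mod 4 = 3, 9 mod 4 = 1, so the flip contributes +1; sign now -1
(9/3): 9 mod 3 = 0, so (9/3) = (0/3)
reached (0/3); gcd(a, n) > 1, so (0/3) = 0 and the symbol is 0

0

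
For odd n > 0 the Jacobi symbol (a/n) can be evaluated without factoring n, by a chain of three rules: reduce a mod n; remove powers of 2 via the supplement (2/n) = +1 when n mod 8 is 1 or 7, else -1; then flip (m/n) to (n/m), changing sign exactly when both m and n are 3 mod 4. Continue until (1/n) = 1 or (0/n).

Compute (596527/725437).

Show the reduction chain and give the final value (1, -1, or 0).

-1

reciprocity: (596527/725437) = +1·(725437/596527) since 596527 mod 4 = 3, 725437 mod 4 = 1; sign now +1
(725437/596527) = (128910/596527)   [reduce mod 596527]
128910 = 2^1·64455; (2/596527) = +1 since 596527 mod 8 = 7, so (128910/596527) = (+1)^1·(64455/596527); sign now +1
reciprocity: (64455/596527) = -1·(596527/64455) since 64455 mod 4 = 3, 596527 mod 4 = 3; sign now -1
(596527/64455) = (16432/64455)   [reduce mod 64455]
16432 = 2^4·1027; (2/64455) = +1 since 64455 mod 8 = 7, so (16432/64455) = (+1)^4·(1027/64455); sign now -1
reciprocity: (1027/64455) = -1·(64455/1027) since 1027 mod 4 = 3, 64455 mod 4 = 3; sign now +1
(64455/1027) = (781/1027)   [reduce mod 1027]
reciprocity: (781/1027) = +1·(1027/781) since 781 mod 4 = 1, 1027 mod 4 = 3; sign now +1
(1027/781) = (246/781)   [reduce mod 781]
246 = 2^1·123; (2/781) = -1 since 781 mod 8 = 5, so (246/781) = (-1)^1·(123/781); sign now -1
reciprocity: (123/781) = +1·(781/123) since 123 mod 4 = 3, 781 mod 4 = 1; sign now -1
(781/123) = (43/123)   [reduce mod 123]
reciprocity: (43/123) = -1·(123/43) since 43 mod 4 = 3, 123 mod 4 = 3; sign now +1
(123/43) = (37/43)   [reduce mod 43]
reciprocity: (37/43) = +1·(43/37) since 37 mod 4 = 1, 43 mod 4 = 3; sign now +1
(43/37) = (6/37)   [reduce mod 37]
6 = 2^1·3; (2/37) = -1 since 37 mod 8 = 5, so (6/37) = (-1)^1·(3/37); sign now -1
reciprocity: (3/37) = +1·(37/3) since 3 mod 4 = 3, 37 mod 4 = 1; sign now -1
(37/3) = (1/3)   [reduce mod 3]
(1/3) = 1; final value = sign = -1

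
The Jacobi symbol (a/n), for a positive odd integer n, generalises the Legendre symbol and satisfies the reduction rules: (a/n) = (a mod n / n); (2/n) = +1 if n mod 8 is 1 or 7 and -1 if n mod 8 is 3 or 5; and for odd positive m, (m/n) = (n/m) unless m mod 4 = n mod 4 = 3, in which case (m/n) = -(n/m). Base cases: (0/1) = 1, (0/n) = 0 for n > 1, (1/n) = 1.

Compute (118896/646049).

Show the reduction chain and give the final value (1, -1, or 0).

1

118896 = 2^4·7431; (2/646049) = +1 since 646049 mod 8 = 1, so (118896/646049) = (+1)^4·(7431/646049); sign now +1
reciprocity: (7431/646049) = +1·(646049/7431) since 7431 mod 4 = 3, 646049 mod 4 = 1; sign now +1
(646049/7431) = (6983/7431)   [reduce mod 7431]
reciprocity: (6983/7431) = -1·(7431/6983) since 6983 mod 4 = 3, 7431 mod 4 = 3; sign now -1
(7431/6983) = (448/6983)   [reduce mod 6983]
448 = 2^6·7; (2/6983) = +1 since 6983 mod 8 = 7, so (448/6983) = (+1)^6·(7/6983); sign now -1
reciprocity: (7/6983) = -1·(6983/7) since 7 mod 4 = 3, 6983 mod 4 = 3; sign now +1
(6983/7) = (4/7)   [reduce mod 7]
4 = 2^2·1; (2/7) = +1 since 7 mod 8 = 7, so (4/7) = (+1)^2·(1/7); sign now +1
(1/7) = 1; final value = sign = +1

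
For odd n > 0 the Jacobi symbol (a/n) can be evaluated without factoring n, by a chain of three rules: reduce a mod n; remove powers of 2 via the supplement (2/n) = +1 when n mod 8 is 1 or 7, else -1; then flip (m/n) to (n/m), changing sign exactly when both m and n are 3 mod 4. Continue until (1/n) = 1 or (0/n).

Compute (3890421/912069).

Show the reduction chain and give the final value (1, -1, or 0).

0

(3890421/912069): 3890421 mod 912069 = 242145, so (3890421/912069) = (242145/912069)
flip (242145/912069) -> (912069/242145): both odd, 242145 mod 4 = 1, 912069 mod 4 = 1, so the flip contributes +1; sign now +1
(912069/242145): 912069 mod 242145 = 185634, so (912069/242145) = (185634/242145)
factor out 2^1: 185634 = 2^1·92817; with 242145 mod 8 = 1, (2/242145) = +1; sign now +1; continue with (92817/242145)
flip (92817/242145) -> (242145/92817): both odd, 92817 mod 4 = 1, 242145 mod 4 = 1, so the flip contributes +1; sign now +1
(242145/92817): 242145 mod 92817 = 56511, so (242145/92817) = (56511/92817)
flip (56511/92817) -> (92817/56511): both odd, 56511 mod 4 = 3, 92817 mod 4 = 1, so the flip contributes +1; sign now +1
(92817/56511): 92817 mod 56511 = 36306, so (92817/56511) = (36306/56511)
factor out 2^1: 36306 = 2^1·18153; with 56511 mod 8 = 7, (2/56511) = +1; sign now +1; continue with (18153/56511)
flip (18153/56511) -> (56511/18153): both odd, 18153 mod 4 = 1, 56511 mod 4 = 3, so the flip contributes +1; sign now +1
(56511/18153): 56511 mod 18153 = 2052, so (56511/18153) = (2052/18153)
factor out 2^2: 2052 = 2^2·513; with 18153 mod 8 = 1, (2/18153) = +1; sign now +1; continue with (513/18153)
flip (513/18153) -> (18153/513): both odd, 513 mod 4 = 1, 18153 mod 4 = 1, so the flip contributes +1; sign now +1
(18153/513): 18153 mod 513 = 198, so (18153/513) = (198/513)
factor out 2^1: 198 = 2^1·99; with 513 mod 8 = 1, (2/513) = +1; sign now +1; continue with (99/513)
flip (99/513) -> (513/99): both odd, 99 mod 4 = 3, 513 mod 4 = 1, so the flip contributes +1; sign now +1
(513/99): 513 mod 99 = 18, so (513/99) = (18/99)
factor out 2^1: 18 = 2^1·9; with 99 mod 8 = 3, (2/99) = -1; sign now -1; continue with (9/99)
flip (9/99) -> (99/9): both odd, 9 mod 4 = 1, 99 mod 4 = 3, so the flip contributes +1; sign now -1
(99/9): 99 mod 9 = 0, so (99/9) = (0/9)
reached (0/9); gcd(a, n) > 1, so (0/9) = 0 and the symbol is 0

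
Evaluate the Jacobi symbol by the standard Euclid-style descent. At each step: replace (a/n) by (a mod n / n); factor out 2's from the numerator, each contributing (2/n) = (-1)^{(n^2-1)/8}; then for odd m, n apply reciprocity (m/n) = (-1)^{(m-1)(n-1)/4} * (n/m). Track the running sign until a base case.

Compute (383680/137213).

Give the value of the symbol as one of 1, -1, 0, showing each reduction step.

(383680/137213) = (109254/137213)   [reduce mod 137213]
109254 = 2^1·54627; (2/137213) = -1 since 137213 mod 8 = 5, so (109254/137213) = (-1)^1·(54627/137213); sign now -1
reciprocity: (54627/137213) = +1·(137213/54627) since 54627 mod 4 = 3, 137213 mod 4 = 1; sign now -1
(137213/54627) = (27959/54627)   [reduce mod 54627]
reciprocity: (27959/54627) = -1·(54627/27959) since 27959 mod 4 = 3, 54627 mod 4 = 3; sign now +1
(54627/27959) = (26668/27959)   [reduce mod 27959]
26668 = 2^2·6667; (2/27959) = +1 since 27959 mod 8 = 7, so (26668/27959) = (+1)^2·(6667/27959); sign now +1
reciprocity: (6667/27959) = -1·(27959/6667) since 6667 mod 4 = 3, 27959 mod 4 = 3; sign now -1
(27959/6667) = (1291/6667)   [reduce mod 6667]
reciprocity: (1291/6667) = -1·(6667/1291) since 1291 mod 4 = 3, 6667 mod 4 = 3; sign now +1
(6667/1291) = (212/1291)   [reduce mod 1291]
212 = 2^2·53; (2/1291) = -1 since 1291 mod 8 = 3, so (212/1291) = (-1)^2·(53/1291); sign now +1
reciprocity: (53/1291) = +1·(1291/53) since 53 mod 4 = 1, 1291 mod 4 = 3; sign now +1
(1291/53) = (19/53)   [reduce mod 53]
reciprocity: (19/53) = +1·(53/19) since 19 mod 4 = 3, 53 mod 4 = 1; sign now +1
(53/19) = (15/19)   [reduce mod 19]
reciprocity: (15/19) = -1·(19/15) since 15 mod 4 = 3, 19 mod 4 = 3; sign now -1
(19/15) = (4/15)   [reduce mod 15]
4 = 2^2·1; (2/15) = +1 since 15 mod 8 = 7, so (4/15) = (+1)^2·(1/15); sign now -1
(1/15) = 1; final value = sign = -1

-1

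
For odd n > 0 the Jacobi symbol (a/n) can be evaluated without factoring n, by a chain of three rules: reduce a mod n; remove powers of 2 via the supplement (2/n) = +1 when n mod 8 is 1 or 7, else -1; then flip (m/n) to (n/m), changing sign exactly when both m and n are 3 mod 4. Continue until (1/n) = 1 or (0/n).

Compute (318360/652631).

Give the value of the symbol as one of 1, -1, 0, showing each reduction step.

0

factor out 2^3: 318360 = 2^3·39795; with 652631 mod 8 = 7, (2/652631) = +1; sign now +1; continue with (39795/652631)
flip (39795/652631) -> (652631/39795): both odd, 39795 mod 4 = 3, 652631 mod 4 = 3, so the flip contributes -1; sign now -1
(652631/39795): 652631 mod 39795 = 15911, so (652631/39795) = (15911/39795)
flip (15911/39795) -> (39795/15911): both odd, 15911 mod 4 = 3, 39795 mod 4 = 3, so the flip contributes -1; sign now +1
(39795/15911): 39795 mod 15911 = 7973, so (39795/15911) = (7973/15911)
flip (7973/15911) -> (15911/7973): both odd, 7973 mod 4 = 1, 15911 mod 4 = 3, so the flip contributes +1; sign now +1
(15911/7973): 15911 mod 7973 = 7938, so (15911/7973) = (7938/7973)
factor out 2^1: 7938 = 2^1·3969; with 7973 mod 8 = 5, (2/7973) = -1; sign now -1; continue with (3969/7973)
flip (3969/7973) -> (7973/3969): both odd, 3969 mod 4 = 1, 7973 mod 4 = 1, so the flip contributes +1; sign now -1
(7973/3969): 7973 mod 3969 = 35, so (7973/3969) = (35/3969)
flip (35/3969) -> (3969/35): both odd, 35 mod 4 = 3, 3969 mod 4 = 1, so the flip contributes +1; sign now -1
(3969/35): 3969 mod 35 = 14, so (3969/35) = (14/35)
factor out 2^1: 14 = 2^1·7; with 35 mod 8 = 3, (2/35) = -1; sign now +1; continue with (7/35)
flip (7/35) -> (35/7): both odd, 7 mod 4 = 3, 35 mod 4 = 3, so the flip contributes -1; sign now -1
(35/7): 35 mod 7 = 0, so (35/7) = (0/7)
reached (0/7); gcd(a, n) > 1, so (0/7) = 0 and the symbol is 0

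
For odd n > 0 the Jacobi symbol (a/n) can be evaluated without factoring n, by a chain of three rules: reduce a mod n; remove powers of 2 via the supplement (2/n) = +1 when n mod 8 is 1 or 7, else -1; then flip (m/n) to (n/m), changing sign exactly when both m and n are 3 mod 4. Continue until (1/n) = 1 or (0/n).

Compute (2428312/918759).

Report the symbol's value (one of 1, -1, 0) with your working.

-1

(2428312/918759): 2428312 mod 918759 = 590794, so (2428312/918759) = (590794/918759)
factor out 2^1: 590794 = 2^1·295397; with 918759 mod 8 = 7, (2/918759) = +1; sign now +1; continue with (295397/918759)
flip (295397/918759) -> (918759/295397): both odd, 295397 mod 4 = 1, 918759 mod 4 = 3, so the flip contributes +1; sign now +1
(918759/295397): 918759 mod 295397 = 32568, so (918759/295397) = (32568/295397)
factor out 2^3: 32568 = 2^3·4071; with 295397 mod 8 = 5, (2/295397) = -1; sign now -1; continue with (4071/295397)
flip (4071/295397) -> (295397/4071): both odd, 4071 mod 4 = 3, 295397 mod 4 = 1, so the flip contributes +1; sign now -1
(295397/4071): 295397 mod 4071 = 2285, so (295397/4071) = (2285/4071)
flip (2285/4071) -> (4071/2285): both odd, 2285 mod 4 = 1, 4071 mod 4 = 3, so the flip contributes +1; sign now -1
(4071/2285): 4071 mod 2285 = 1786, so (4071/2285) = (1786/2285)
factor out 2^1: 1786 = 2^1·893; with 2285 mod 8 = 5, (2/2285) = -1; sign now +1; continue with (893/2285)
flip (893/2285) -> (2285/893): both odd, 893 mod 4 = 1, 2285 mod 4 = 1, so the flip contributes +1; sign now +1
(2285/893): 2285 mod 893 = 499, so (2285/893) = (499/893)
flip (499/893) -> (893/499): both odd, 499 mod 4 = 3, 893 mod 4 = 1, so the flip contributes +1; sign now +1
(893/499): 893 mod 499 = 394, so (893/499) = (394/499)
factor out 2^1: 394 = 2^1·197; with 499 mod 8 = 3, (2/499) = -1; sign now -1; continue with (197/499)
flip (197/499) -> (499/197): both odd, 197 mod 4 = 1, 499 mod 4 = 3, so the flip contributes +1; sign now -1
(499/197): 499 mod 197 = 105, so (499/197) = (105/197)
flip (105/197) -> (197/105): both odd, 105 mod 4 = 1, 197 mod 4 = 1, so the flip contributes +1; sign now -1
(197/105): 197 mod 105 = 92, so (197/105) = (92/105)
factor out 2^2: 92 = 2^2·23; with 105 mod 8 = 1, (2/105) = +1; sign now -1; continue with (23/105)
flip (23/105) -> (105/23): both odd, 23 mod 4 = 3, 105 mod 4 = 1, so the flip contributes +1; sign now -1
(105/23): 105 mod 23 = 13, so (105/23) = (13/23)
flip (13/23) -> (23/13): both odd, 13 mod 4 = 1, 23 mod 4 = 3, so the flip contributes +1; sign now -1
(23/13): 23 mod 13 = 10, so (23/13) = (10/13)
factor out 2^1: 10 = 2^1·5; with 13 mod 8 = 5, (2/13) = -1; sign now +1; continue with (5/13)
flip (5/13) -> (13/5): both odd, 5 mod 4 = 1, 13 mod 4 = 1, so the flip contributes +1; sign now +1
(13/5): 13 mod 5 = 3, so (13/5) = (3/5)
flip (3/5) -> (5/3): both odd, 3 mod 4 = 3, 5 mod 4 = 1, so the flip contributes +1; sign now +1
(5/3): 5 mod 3 = 2, so (5/3) = (2/3)
factor out 2^1: 2 = 2^1·1; with 3 mod 8 = 3, (2/3) = -1; sign now -1; continue with (1/3)
reached (1/3) = 1, so the symbol is -1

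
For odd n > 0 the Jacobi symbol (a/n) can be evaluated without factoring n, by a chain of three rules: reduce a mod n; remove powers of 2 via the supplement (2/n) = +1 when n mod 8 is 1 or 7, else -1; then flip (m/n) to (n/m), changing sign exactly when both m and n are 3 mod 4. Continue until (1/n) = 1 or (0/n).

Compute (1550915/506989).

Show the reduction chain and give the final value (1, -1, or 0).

(1550915/506989) = (29948/506989)   [reduce mod 506989]
29948 = 2^2·7487; (2/506989) = -1 since 506989 mod 8 = 5, so (29948/506989) = (-1)^2·(7487/506989); sign now +1
reciprocity: (7487/506989) = +1·(506989/7487) since 7487 mod 4 = 3, 506989 mod 4 = 1; sign now +1
(506989/7487) = (5360/7487)   [reduce mod 7487]
5360 = 2^4·335; (2/7487) = +1 since 7487 mod 8 = 7, so (5360/7487) = (+1)^4·(335/7487); sign now +1
reciprocity: (335/7487) = -1·(7487/335) since 335 mod 4 = 3, 7487 mod 4 = 3; sign now -1
(7487/335) = (117/335)   [reduce mod 335]
reciprocity: (117/335) = +1·(335/117) since 117 mod 4 = 1, 335 mod 4 = 3; sign now -1
(335/117) = (101/117)   [reduce mod 117]
reciprocity: (101/117) = +1·(117/101) since 101 mod 4 = 1, 117 mod 4 = 1; sign now -1
(117/101) = (16/101)   [reduce mod 101]
16 = 2^4·1; (2/101) = -1 since 101 mod 8 = 5, so (16/101) = (-1)^4·(1/101); sign now -1
(1/101) = 1; final value = sign = -1

-1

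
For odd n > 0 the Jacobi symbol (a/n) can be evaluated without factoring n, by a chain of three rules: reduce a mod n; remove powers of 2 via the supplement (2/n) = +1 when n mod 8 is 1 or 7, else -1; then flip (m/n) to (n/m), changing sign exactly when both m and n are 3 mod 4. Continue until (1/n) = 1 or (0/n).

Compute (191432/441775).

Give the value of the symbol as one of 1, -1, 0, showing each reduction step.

1

factor out 2^3: 191432 = 2^3·23929; with 441775 mod 8 = 7, (2/441775) = +1; sign now +1; continue with (23929/441775)
flip (23929/441775) -> (441775/23929): both odd, 23929 mod 4 = 1, 441775 mod 4 = 3, so the flip contributes +1; sign now +1
(441775/23929): 441775 mod 23929 = 11053, so (441775/23929) = (11053/23929)
flip (11053/23929) -> (23929/11053): both odd, 11053 mod 4 = 1, 23929 mod 4 = 1, so the flip contributes +1; sign now +1
(23929/11053): 23929 mod 11053 = 1823, so (23929/11053) = (1823/11053)
flip (1823/11053) -> (11053/1823): both odd, 1823 mod 4 = 3, 11053 mod 4 = 1, so the flip contributes +1; sign now +1
(11053/1823): 11053 mod 1823 = 115, so (11053/1823) = (115/1823)
flip (115/1823) -> (1823/115): both odd, 115 mod 4 = 3, 1823 mod 4 = 3, so the flip contributes -1; sign now -1
(1823/115): 1823 mod 115 = 98, so (1823/115) = (98/115)
factor out 2^1: 98 = 2^1·49; with 115 mod 8 = 3, (2/115) = -1; sign now +1; continue with (49/115)
flip (49/115) -> (115/49): both odd, 49 mod 4 = 1, 115 mod 4 = 3, so the flip contributes +1; sign now +1
(115/49): 115 mod 49 = 17, so (115/49) = (17/49)
flip (17/49) -> (49/17): both odd, 17 mod 4 = 1, 49 mod 4 = 1, so the flip contributes +1; sign now +1
(49/17): 49 mod 17 = 15, so (49/17) = (15/17)
flip (15/17) -> (17/15): both odd, 15 mod 4 = 3, 17 mod 4 = 1, so the flip contributes +1; sign now +1
(17/15): 17 mod 15 = 2, so (17/15) = (2/15)
factor out 2^1: 2 = 2^1·1; with 15 mod 8 = 7, (2/15) = +1; sign now +1; continue with (1/15)
reached (1/15) = 1, so the symbol is +1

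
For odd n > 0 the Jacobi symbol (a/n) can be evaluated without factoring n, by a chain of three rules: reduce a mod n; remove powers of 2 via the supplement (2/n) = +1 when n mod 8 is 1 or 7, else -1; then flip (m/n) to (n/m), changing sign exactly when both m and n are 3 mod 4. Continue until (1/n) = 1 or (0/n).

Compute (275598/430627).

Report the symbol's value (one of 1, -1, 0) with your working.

275598 = 2^1·137799; (2/430627) = -1 since 430627 mod 8 = 3, so (275598/430627) = (-1)^1·(137799/430627); sign now -1
reciprocity: (137799/430627) = -1·(430627/137799) since 137799 mod 4 = 3, 430627 mod 4 = 3; sign now +1
(430627/137799) = (17230/137799)   [reduce mod 137799]
17230 = 2^1·8615; (2/137799) = +1 since 137799 mod 8 = 7, so (17230/137799) = (+1)^1·(8615/137799); sign now +1
reciprocity: (8615/137799) = -1·(137799/8615) since 8615 mod 4 = 3, 137799 mod 4 = 3; sign now -1
(137799/8615) = (8574/8615)   [reduce mod 8615]
8574 = 2^1·4287; (2/8615) = +1 since 8615 mod 8 = 7, so (8574/8615) = (+1)^1·(4287/8615); sign now -1
reciprocity: (4287/8615) = -1·(8615/4287) since 4287 mod 4 = 3, 8615 mod 4 = 3; sign now +1
(8615/4287) = (41/4287)   [reduce mod 4287]
reciprocity: (41/4287) = +1·(4287/41) since 41 mod 4 = 1, 4287 mod 4 = 3; sign now +1
(4287/41) = (23/41)   [reduce mod 41]
reciprocity: (23/41) = +1·(41/23) since 23 mod 4 = 3, 41 mod 4 = 1; sign now +1
(41/23) = (18/23)   [reduce mod 23]
18 = 2^1·9; (2/23) = +1 since 23 mod 8 = 7, so (18/23) = (+1)^1·(9/23); sign now +1
reciprocity: (9/23) = +1·(23/9) since 9 mod 4 = 1, 23 mod 4 = 3; sign now +1
(23/9) = (5/9)   [reduce mod 9]
reciprocity: (5/9) = +1·(9/5) since 5 mod 4 = 1, 9 mod 4 = 1; sign now +1
(9/5) = (4/5)   [reduce mod 5]
4 = 2^2·1; (2/5) = -1 since 5 mod 8 = 5, so (4/5) = (-1)^2·(1/5); sign now +1
(1/5) = 1; final value = sign = +1

1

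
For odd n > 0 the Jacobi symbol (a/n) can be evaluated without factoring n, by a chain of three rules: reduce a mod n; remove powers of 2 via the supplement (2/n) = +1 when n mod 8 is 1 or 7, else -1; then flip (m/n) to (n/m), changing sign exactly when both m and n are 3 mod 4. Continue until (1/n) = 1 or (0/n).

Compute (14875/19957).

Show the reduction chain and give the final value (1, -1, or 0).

0

flip (14875/19957) -> (19957/14875): both odd, 14875 mod 4 = 3, 19957 mod 4 = 1, so the flip contributes +1; sign now +1
(19957/14875): 19957 mod 14875 = 5082, so (19957/14875) = (5082/14875)
factor out 2^1: 5082 = 2^1·2541; with 14875 mod 8 = 3, (2/14875) = -1; sign now -1; continue with (2541/14875)
flip (2541/14875) -> (14875/2541): both odd, 2541 mod 4 = 1, 14875 mod 4 = 3, so the flip contributes +1; sign now -1
(14875/2541): 14875 mod 2541 = 2170, so (14875/2541) = (2170/2541)
factor out 2^1: 2170 = 2^1·1085; with 2541 mod 8 = 5, (2/2541) = -1; sign now +1; continue with (1085/2541)
flip (1085/2541) -> (2541/1085): both odd, 1085 mod 4 = 1, 2541 mod 4 = 1, so the flip contributes +1; sign now +1
(2541/1085): 2541 mod 1085 = 371, so (2541/1085) = (371/1085)
flip (371/1085) -> (1085/371): both odd, 371 mod 4 = 3, 1085 mod 4 = 1, so the flip contributes +1; sign now +1
(1085/371): 1085 mod 371 = 343, so (1085/371) = (343/371)
flip (343/371) -> (371/343): both odd, 343 mod 4 = 3, 371 mod 4 = 3, so the flip contributes -1; sign now -1
(371/343): 371 mod 343 = 28, so (371/343) = (28/343)
factor out 2^2: 28 = 2^2·7; with 343 mod 8 = 7, (2/343) = +1; sign now -1; continue with (7/343)
flip (7/343) -> (343/7): both odd, 7 mod 4 = 3, 343 mod 4 = 3, so the flip contributes -1; sign now +1
(343/7): 343 mod 7 = 0, so (343/7) = (0/7)
reached (0/7); gcd(a, n) > 1, so (0/7) = 0 and the symbol is 0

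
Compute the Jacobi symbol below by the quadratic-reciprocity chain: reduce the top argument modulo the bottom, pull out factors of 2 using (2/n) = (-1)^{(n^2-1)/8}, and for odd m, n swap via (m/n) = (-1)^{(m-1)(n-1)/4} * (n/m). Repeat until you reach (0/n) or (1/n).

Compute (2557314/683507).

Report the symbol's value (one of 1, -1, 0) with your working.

(2557314/683507) = (506793/683507)   [reduce mod 683507]
reciprocity: (506793/683507) = +1·(683507/506793) since 506793 mod 4 = 1, 683507 mod 4 = 3; sign now +1
(683507/506793) = (176714/506793)   [reduce mod 506793]
176714 = 2^1·88357; (2/506793) = +1 since 506793 mod 8 = 1, so (176714/506793) = (+1)^1·(88357/506793); sign now +1
reciprocity: (88357/506793) = +1·(506793/88357) since 88357 mod 4 = 1, 506793 mod 4 = 1; sign now +1
(506793/88357) = (65008/88357)   [reduce mod 88357]
65008 = 2^4·4063; (2/88357) = -1 since 88357 mod 8 = 5, so (65008/88357) = (-1)^4·(4063/88357); sign now +1
reciprocity: (4063/88357) = +1·(88357/4063) since 4063 mod 4 = 3, 88357 mod 4 = 1; sign now +1
(88357/4063) = (3034/4063)   [reduce mod 4063]
3034 = 2^1·1517; (2/4063) = +1 since 4063 mod 8 = 7, so (3034/4063) = (+1)^1·(1517/4063); sign now +1
reciprocity: (1517/4063) = +1·(4063/1517) since 1517 mod 4 = 1, 4063 mod 4 = 3; sign now +1
(4063/1517) = (1029/1517)   [reduce mod 1517]
reciprocity: (1029/1517) = +1·(1517/1029) since 1029 mod 4 = 1, 1517 mod 4 = 1; sign now +1
(1517/1029) = (488/1029)   [reduce mod 1029]
488 = 2^3·61; (2/1029) = -1 since 1029 mod 8 = 5, so (488/1029) = (-1)^3·(61/1029); sign now -1
reciprocity: (61/1029) = +1·(1029/61) since 61 mod 4 = 1, 1029 mod 4 = 1; sign now -1
(1029/61) = (53/61)   [reduce mod 61]
reciprocity: (53/61) = +1·(61/53) since 53 mod 4 = 1, 61 mod 4 = 1; sign now -1
(61/53) = (8/53)   [reduce mod 53]
8 = 2^3·1; (2/53) = -1 since 53 mod 8 = 5, so (8/53) = (-1)^3·(1/53); sign now +1
(1/53) = 1; final value = sign = +1

1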